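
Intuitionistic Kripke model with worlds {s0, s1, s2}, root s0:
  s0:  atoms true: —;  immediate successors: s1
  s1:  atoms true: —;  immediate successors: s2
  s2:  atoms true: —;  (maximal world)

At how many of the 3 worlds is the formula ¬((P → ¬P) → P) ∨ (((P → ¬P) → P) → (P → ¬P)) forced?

3

s0: forces it.
s1: forces it.
s2: forces it.
Worlds forcing the formula: {s0, s1, s2}.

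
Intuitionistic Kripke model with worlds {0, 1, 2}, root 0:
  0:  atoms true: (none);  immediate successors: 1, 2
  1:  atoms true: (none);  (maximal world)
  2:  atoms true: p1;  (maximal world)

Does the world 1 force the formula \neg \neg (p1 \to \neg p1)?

Yes

1 \Vdash \neg \neg (p1 \to \neg p1): no world accessible from 1 forces \neg (p1 \to \neg p1).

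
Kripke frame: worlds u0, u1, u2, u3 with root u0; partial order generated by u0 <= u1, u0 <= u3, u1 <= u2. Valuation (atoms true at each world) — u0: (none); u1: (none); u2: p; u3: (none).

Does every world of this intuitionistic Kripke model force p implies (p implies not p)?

No

Not every world: u0 does not force p implies (p implies not p).
u0 does not force p implies (p implies not p): at the accessible world u2, u2 forces p but u2 does not force p implies not p.
u2 does not force p implies not p: already at u2 itself, u2 forces p but u2 does not force not p.
u2 does not force not p since u2 is accessible from u2 and u2 forces p.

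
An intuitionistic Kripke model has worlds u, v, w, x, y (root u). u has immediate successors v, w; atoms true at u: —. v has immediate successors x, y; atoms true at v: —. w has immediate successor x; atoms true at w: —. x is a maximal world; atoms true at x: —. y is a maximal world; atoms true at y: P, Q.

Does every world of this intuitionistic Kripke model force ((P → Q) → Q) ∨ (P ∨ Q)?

Not every world: u ⊮ ((P → Q) → Q) ∨ (P ∨ Q).
u ⊮ ((P → Q) → Q) ∨ (P ∨ Q): neither disjunct is forced at u.
u ⊮ (P → Q) → Q: already at u itself, u ⊩ P → Q but u ⊮ Q.
u lacks atom Q, so u ⊮ Q.

No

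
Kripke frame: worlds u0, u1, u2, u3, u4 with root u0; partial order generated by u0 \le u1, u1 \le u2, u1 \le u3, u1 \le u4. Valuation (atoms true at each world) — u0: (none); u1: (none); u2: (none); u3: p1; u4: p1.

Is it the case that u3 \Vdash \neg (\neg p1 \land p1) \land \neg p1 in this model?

u3 \nVdash \neg (\neg p1 \land p1) \land \neg p1 since u3 fails \neg p1.

No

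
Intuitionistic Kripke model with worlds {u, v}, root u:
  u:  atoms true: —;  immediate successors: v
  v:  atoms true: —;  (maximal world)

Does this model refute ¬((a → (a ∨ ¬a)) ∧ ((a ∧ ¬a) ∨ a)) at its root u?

No

u ⊩ ¬((a → (a ∨ ¬a)) ∧ ((a ∧ ¬a) ∨ a)): no world accessible from u forces (a → (a ∨ ¬a)) ∧ ((a ∧ ¬a) ∨ a).
So the root u forces ¬((a → (a ∨ ¬a)) ∧ ((a ∧ ¬a) ∨ a)); the model is not a countermodel.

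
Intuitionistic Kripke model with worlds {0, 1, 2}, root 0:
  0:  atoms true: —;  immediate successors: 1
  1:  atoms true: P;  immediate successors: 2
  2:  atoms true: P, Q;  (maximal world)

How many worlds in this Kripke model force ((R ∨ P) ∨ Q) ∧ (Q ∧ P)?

1

0: does not force it — 0 ⊮ ((R ∨ P) ∨ Q) ∧ (Q ∧ P) since 0 fails (R ∨ P) ∨ Q.
1: does not force it — 1 ⊮ ((R ∨ P) ∨ Q) ∧ (Q ∧ P) since 1 fails Q ∧ P.
2: forces it.
Worlds forcing the formula: {2}.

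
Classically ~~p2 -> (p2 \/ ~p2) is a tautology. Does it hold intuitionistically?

This is a variant of double-negation elimination (deriving excluded middle from double negation), which is not intuitionistically valid.
A Kripke countermodel: worlds s0, s1; order generated by s0 <= s1; atoms true at each world — s0:{}; s1:{p2}.
s0 ||-/- ~~p2 -> (p2 \/ ~p2): already at s0 itself, s0 ||- ~~p2 but s0 ||-/- p2 \/ ~p2.
s0 ||-/- p2 \/ ~p2: neither disjunct is forced at s0.
s0 lacks atom p2, so s0 ||-/- p2.
So the root s0 does not force the formula.

No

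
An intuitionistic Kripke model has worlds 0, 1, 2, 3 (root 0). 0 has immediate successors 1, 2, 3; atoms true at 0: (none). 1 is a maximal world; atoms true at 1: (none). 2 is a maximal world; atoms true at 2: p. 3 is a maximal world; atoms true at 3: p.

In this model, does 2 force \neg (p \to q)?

Yes

2 \Vdash \neg (p \to q): no world accessible from 2 forces p \to q.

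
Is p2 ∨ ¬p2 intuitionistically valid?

No

This is the law of excluded middle, which is not intuitionistically valid.
A Kripke countermodel: worlds u, v; order generated by u ≤ v; atoms true at each world — u:{}; v:{p2}.
u ⊮ p2 ∨ ¬p2: neither disjunct is forced at u.
u lacks atom p2, so u ⊮ p2.
So the root u does not force the formula.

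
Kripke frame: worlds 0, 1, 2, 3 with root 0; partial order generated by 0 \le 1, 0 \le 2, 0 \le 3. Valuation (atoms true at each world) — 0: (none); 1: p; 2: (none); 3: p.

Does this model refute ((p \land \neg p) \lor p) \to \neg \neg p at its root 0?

0 \Vdash ((p \land \neg p) \lor p) \to \neg \neg p: every world accessible from 0 that forces (p \land \neg p) \lor p (namely 1, 3) also forces \neg \neg p.
So the root 0 forces ((p \land \neg p) \lor p) \to \neg \neg p; the model is not a countermodel.

No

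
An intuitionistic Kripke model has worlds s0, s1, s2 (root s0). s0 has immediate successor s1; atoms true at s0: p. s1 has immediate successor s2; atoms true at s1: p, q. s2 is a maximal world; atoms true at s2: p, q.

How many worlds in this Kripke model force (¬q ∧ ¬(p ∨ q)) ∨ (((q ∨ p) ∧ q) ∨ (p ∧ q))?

s0: does not force it — s0 ⊮ (¬q ∧ ¬(p ∨ q)) ∨ (((q ∨ p) ∧ q) ∨ (p ∧ q)): neither disjunct is forced at s0.
s1: forces it.
s2: forces it.
Worlds forcing the formula: {s1, s2}.

2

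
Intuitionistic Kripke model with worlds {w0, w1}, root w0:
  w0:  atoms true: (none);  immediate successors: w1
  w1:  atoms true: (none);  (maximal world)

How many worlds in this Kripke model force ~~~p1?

w0: forces it.
w1: forces it.
Worlds forcing the formula: {w0, w1}.

2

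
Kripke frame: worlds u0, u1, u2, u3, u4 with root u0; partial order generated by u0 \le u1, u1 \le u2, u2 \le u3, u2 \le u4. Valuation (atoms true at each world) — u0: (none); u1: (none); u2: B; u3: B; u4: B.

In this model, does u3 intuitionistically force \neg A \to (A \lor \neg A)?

Yes

u3 \Vdash \neg A \to (A \lor \neg A): every world accessible from u3 that forces \neg A (namely u3) also forces A \lor \neg A.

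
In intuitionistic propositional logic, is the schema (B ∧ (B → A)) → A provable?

Yes

This is modus ponens in implicational form, which is intuitionistically derivable.
If a world forces B and B → A, then applying the implication at that world (which is accessible from itself) gives A.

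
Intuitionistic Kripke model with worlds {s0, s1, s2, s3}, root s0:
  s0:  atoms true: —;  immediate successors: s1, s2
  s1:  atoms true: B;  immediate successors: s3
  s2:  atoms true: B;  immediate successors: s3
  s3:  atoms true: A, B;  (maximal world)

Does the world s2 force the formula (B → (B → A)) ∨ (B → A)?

s2 ⊮ (B → (B → A)) ∨ (B → A): neither disjunct is forced at s2.
s2 ⊮ B → (B → A): already at s2 itself, s2 ⊩ B but s2 ⊮ B → A.
s2 ⊮ B → A: already at s2 itself, s2 ⊩ B but s2 ⊮ A.
s2 lacks atom A, so s2 ⊮ A.

No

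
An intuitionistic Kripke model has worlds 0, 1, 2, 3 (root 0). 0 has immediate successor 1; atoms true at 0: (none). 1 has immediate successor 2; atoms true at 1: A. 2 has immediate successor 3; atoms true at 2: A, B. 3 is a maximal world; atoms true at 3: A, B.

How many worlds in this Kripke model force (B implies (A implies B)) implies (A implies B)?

0: does not force it — 0 does not force (B implies (A implies B)) implies (A implies B): already at 0 itself, 0 forces B implies (A implies B) but 0 does not force A implies B.
1: does not force it.
2: forces it.
3: forces it.
Worlds forcing the formula: {2, 3}.

2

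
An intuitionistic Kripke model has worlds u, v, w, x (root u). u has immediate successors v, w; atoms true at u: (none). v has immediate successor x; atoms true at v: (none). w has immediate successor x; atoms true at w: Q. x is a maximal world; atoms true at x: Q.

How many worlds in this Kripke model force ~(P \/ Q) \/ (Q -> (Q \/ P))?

u: forces it.
v: forces it.
w: forces it.
x: forces it.
Worlds forcing the formula: {u, v, w, x}.

4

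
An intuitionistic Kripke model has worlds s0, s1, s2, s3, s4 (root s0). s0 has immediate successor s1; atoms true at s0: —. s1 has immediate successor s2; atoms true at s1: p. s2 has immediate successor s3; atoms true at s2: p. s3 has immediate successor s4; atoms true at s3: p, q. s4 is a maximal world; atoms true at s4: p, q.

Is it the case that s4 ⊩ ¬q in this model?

No

s4 ⊮ ¬q since s4 is accessible from s4 and s4 ⊩ q.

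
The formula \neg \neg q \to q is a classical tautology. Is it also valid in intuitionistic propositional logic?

No

This is double-negation elimination, which is not intuitionistically valid.
A Kripke countermodel: worlds u0, u1; order generated by u0 \le u1; atoms true at each world — u0:{}; u1:{q}.
u0 \nVdash \neg \neg q \to q: already at u0 itself, u0 \Vdash \neg \neg q but u0 \nVdash q.
u0 lacks atom q, so u0 \nVdash q.
So the root u0 does not force the formula.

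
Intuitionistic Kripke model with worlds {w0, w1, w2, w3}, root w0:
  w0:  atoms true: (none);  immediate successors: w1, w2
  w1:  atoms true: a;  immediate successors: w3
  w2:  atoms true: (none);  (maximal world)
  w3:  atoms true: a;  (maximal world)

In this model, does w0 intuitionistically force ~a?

w0 ||-/- ~a since w1 is accessible from w0 and w1 ||- a.

No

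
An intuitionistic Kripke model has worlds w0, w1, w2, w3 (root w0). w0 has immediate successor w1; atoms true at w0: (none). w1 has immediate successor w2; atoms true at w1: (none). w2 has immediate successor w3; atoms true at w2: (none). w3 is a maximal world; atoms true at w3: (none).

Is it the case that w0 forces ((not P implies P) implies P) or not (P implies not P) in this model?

w0 forces ((not P implies P) implies P) or not (P implies not P) via the disjunct (not P implies P) implies P.

Yes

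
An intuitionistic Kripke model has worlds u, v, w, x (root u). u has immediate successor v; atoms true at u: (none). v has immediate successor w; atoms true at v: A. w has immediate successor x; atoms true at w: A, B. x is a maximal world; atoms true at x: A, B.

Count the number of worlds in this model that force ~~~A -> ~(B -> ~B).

4

u: forces it.
v: forces it.
w: forces it.
x: forces it.
Worlds forcing the formula: {u, v, w, x}.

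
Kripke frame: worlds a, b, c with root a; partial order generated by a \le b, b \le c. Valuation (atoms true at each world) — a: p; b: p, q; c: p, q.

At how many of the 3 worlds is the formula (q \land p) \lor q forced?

2

a: does not force it — a \nVdash (q \land p) \lor q: neither disjunct is forced at a.
b: forces it.
c: forces it.
Worlds forcing the formula: {b, c}.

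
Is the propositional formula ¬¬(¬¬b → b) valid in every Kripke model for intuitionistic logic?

Yes

This is the double negation of double-negation elimination, which is intuitionistically derivable.
By Glivenko's theorem the double negation of any classical propositional tautology is intuitionistically provable; ¬¬b → b is classically a tautology.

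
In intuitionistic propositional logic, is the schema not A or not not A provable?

No

This is the weak law of excluded middle, which is not intuitionistically valid.
A Kripke countermodel: worlds a, b, c; order generated by a <= b, a <= c; atoms true at each world — a:{}; b:{A}; c:{}.
a does not force not A or not not A: neither disjunct is forced at a.
a does not force not A since b is accessible from a and b forces A.
So the root a does not force the formula.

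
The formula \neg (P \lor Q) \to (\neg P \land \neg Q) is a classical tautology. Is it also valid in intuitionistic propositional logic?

Yes

This is a constructively valid De Morgan direction (negated disjunction to conjunction of negations), which is intuitionistically derivable.
From \neg (P \lor Q): if P held then P \lor Q would, contradiction — so \neg P; similarly \neg Q.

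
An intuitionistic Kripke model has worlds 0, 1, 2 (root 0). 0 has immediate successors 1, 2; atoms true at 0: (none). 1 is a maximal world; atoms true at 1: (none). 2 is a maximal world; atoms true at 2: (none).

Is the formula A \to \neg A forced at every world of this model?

Yes

0 \Vdash A \to \neg A vacuously: no world accessible from 0 forces the antecedent A.
Since the root 0 forces A \to \neg A and forcing is persistent (monotone upward), every world forces it.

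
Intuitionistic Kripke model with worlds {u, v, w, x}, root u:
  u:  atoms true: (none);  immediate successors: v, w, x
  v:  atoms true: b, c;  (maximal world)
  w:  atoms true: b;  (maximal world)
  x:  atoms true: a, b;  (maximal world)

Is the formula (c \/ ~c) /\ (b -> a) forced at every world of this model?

No

Not every world: u ||-/- (c \/ ~c) /\ (b -> a).
u ||-/- (c \/ ~c) /\ (b -> a) since u fails c \/ ~c.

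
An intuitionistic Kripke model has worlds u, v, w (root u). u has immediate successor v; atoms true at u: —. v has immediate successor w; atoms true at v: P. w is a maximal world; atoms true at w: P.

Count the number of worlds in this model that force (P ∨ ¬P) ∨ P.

2

u: does not force it — u ⊮ (P ∨ ¬P) ∨ P: neither disjunct is forced at u.
v: forces it.
w: forces it.
Worlds forcing the formula: {v, w}.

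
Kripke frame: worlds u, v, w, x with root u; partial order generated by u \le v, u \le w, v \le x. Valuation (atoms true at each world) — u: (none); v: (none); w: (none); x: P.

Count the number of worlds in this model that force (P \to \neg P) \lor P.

u: does not force it — u \nVdash (P \to \neg P) \lor P: neither disjunct is forced at u.
v: does not force it.
w: forces it.
x: forces it.
Worlds forcing the formula: {w, x}.

2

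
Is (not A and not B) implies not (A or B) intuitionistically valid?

Yes

This is a constructively valid De Morgan direction (conjunction of negations to negated disjunction), which is intuitionistically derivable.
If both not A and not B hold at a world, no accessible world forces A or forces B, so none forces A or B.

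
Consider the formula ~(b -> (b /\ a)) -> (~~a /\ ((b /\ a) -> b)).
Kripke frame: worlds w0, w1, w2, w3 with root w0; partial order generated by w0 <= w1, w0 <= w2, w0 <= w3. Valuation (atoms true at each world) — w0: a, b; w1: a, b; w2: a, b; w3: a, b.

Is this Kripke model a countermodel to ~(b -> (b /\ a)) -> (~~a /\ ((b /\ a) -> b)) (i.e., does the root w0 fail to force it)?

w0 ||- ~(b -> (b /\ a)) -> (~~a /\ ((b /\ a) -> b)) vacuously: no world accessible from w0 forces the antecedent ~(b -> (b /\ a)).
So the root w0 forces ~(b -> (b /\ a)) -> (~~a /\ ((b /\ a) -> b)); the model is not a countermodel.

No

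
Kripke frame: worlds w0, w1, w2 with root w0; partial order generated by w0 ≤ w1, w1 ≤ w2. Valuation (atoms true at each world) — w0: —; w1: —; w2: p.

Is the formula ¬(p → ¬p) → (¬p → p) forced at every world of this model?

w0 ⊩ ¬(p → ¬p) → (¬p → p): every world accessible from w0 that forces ¬(p → ¬p) (namely w0, w1, w2) also forces ¬p → p.
Since the root w0 forces ¬(p → ¬p) → (¬p → p) and forcing is persistent (monotone upward), every world forces it.

Yes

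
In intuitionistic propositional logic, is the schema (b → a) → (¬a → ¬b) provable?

Yes

This is the forward direction of contraposition, which is intuitionistically derivable.
Assume b → a and ¬a. If b held then a would follow, contradicting ¬a; so ¬b.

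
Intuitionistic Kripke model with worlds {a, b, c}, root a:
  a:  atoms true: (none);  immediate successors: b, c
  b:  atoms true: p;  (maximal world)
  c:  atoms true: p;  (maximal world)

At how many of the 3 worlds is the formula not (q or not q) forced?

0

a: does not force it — a does not force not (q or not q) since a is accessible from a and a forces q or not q.
b: does not force it.
c: does not force it.
Worlds forcing the formula: { }.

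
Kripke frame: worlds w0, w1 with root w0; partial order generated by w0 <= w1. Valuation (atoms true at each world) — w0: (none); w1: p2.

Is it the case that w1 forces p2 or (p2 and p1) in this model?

w1 forces p2 or (p2 and p1) via the disjunct p2.

Yes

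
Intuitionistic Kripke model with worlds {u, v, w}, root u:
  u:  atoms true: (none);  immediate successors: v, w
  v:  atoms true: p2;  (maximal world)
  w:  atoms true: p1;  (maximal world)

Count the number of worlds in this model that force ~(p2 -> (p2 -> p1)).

u: does not force it — u ||-/- ~(p2 -> (p2 -> p1)) since w is accessible from u and w ||- p2 -> (p2 -> p1).
v: forces it.
w: does not force it — w ||-/- ~(p2 -> (p2 -> p1)) since w is accessible from w and w ||- p2 -> (p2 -> p1).
Worlds forcing the formula: {v}.

1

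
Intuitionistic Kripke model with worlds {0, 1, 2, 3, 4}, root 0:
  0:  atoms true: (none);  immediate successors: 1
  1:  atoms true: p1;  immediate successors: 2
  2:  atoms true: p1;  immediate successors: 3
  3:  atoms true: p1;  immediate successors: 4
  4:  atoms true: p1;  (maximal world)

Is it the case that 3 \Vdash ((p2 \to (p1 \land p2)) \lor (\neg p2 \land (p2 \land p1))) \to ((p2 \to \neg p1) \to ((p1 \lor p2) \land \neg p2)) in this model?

Yes

3 \Vdash ((p2 \to (p1 \land p2)) \lor (\neg p2 \land (p2 \land p1))) \to ((p2 \to \neg p1) \to ((p1 \lor p2) \land \neg p2)): every world accessible from 3 that forces (p2 \to (p1 \land p2)) \lor (\neg p2 \land (p2 \land p1)) (namely 3, 4) also forces (p2 \to \neg p1) \to ((p1 \lor p2) \land \neg p2).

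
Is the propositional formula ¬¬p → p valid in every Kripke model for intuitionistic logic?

This is double-negation elimination, which is not intuitionistically valid.
A Kripke countermodel: worlds s0, s1; order generated by s0 ≤ s1; atoms true at each world — s0:{}; s1:{p}.
s0 ⊮ ¬¬p → p: already at s0 itself, s0 ⊩ ¬¬p but s0 ⊮ p.
s0 lacks atom p, so s0 ⊮ p.
So the root s0 does not force the formula.

No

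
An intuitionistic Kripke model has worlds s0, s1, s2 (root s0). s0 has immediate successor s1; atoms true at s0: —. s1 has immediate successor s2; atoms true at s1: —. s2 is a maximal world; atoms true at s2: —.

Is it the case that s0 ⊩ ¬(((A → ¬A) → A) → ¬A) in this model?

No

s0 ⊮ ¬(((A → ¬A) → A) → ¬A) since s0 is accessible from s0 and s0 ⊩ ((A → ¬A) → A) → ¬A.
s0 ⊩ ((A → ¬A) → A) → ¬A vacuously: no world accessible from s0 forces the antecedent (A → ¬A) → A.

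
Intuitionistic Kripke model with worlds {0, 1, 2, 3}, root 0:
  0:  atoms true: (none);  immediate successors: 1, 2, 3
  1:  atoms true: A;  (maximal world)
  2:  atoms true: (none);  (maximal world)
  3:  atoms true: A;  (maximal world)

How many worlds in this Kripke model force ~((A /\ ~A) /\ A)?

0: forces it.
1: forces it.
2: forces it.
3: forces it.
Worlds forcing the formula: {0, 1, 2, 3}.

4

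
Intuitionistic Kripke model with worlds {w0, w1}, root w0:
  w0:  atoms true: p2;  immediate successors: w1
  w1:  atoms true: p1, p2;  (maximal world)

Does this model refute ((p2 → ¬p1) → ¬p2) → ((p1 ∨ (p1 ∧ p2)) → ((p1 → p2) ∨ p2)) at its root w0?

No

w0 ⊩ ((p2 → ¬p1) → ¬p2) → ((p1 ∨ (p1 ∧ p2)) → ((p1 → p2) ∨ p2)): every world accessible from w0 that forces (p2 → ¬p1) → ¬p2 (namely w0, w1) also forces (p1 ∨ (p1 ∧ p2)) → ((p1 → p2) ∨ p2).
So the root w0 forces ((p2 → ¬p1) → ¬p2) → ((p1 ∨ (p1 ∧ p2)) → ((p1 → p2) ∨ p2)); the model is not a countermodel.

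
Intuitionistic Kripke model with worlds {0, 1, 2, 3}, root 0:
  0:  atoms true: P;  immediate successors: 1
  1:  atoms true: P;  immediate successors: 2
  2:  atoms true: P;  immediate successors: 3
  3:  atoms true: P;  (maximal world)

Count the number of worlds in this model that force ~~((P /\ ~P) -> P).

4

0: forces it.
1: forces it.
2: forces it.
3: forces it.
Worlds forcing the formula: {0, 1, 2, 3}.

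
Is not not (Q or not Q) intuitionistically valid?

Yes

This is the double negation of excluded middle, which is intuitionistically derivable.
Assuming not (Q or not Q): from Q we'd get Q or not Q, so not Q; but then Q or not Q again — contradiction. Hence not not (Q or not Q).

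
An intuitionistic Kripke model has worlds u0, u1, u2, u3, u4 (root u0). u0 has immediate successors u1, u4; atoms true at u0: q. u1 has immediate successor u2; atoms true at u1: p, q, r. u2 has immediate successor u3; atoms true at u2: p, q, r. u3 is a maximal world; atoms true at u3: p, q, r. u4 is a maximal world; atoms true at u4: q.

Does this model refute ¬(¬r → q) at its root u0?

u0 ⊮ ¬(¬r → q) since u0 is accessible from u0 and u0 ⊩ ¬r → q.
u0 ⊩ ¬r → q: every world accessible from u0 that forces ¬r (namely u4) also forces q.
So the root u0 does not force ¬(¬r → q); the model is a countermodel.

Yes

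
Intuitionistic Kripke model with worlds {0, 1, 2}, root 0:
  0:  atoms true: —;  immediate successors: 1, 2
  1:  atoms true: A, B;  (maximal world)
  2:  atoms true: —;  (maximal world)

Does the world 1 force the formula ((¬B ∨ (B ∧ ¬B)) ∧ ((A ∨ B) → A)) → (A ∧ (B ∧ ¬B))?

1 ⊩ ((¬B ∨ (B ∧ ¬B)) ∧ ((A ∨ B) → A)) → (A ∧ (B ∧ ¬B)) vacuously: no world accessible from 1 forces the antecedent (¬B ∨ (B ∧ ¬B)) ∧ ((A ∨ B) → A).

Yes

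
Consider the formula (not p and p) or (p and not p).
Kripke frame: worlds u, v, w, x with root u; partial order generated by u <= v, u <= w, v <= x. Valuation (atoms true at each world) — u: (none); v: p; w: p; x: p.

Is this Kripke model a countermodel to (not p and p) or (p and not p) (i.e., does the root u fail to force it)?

u does not force (not p and p) or (p and not p): neither disjunct is forced at u.
u does not force not p and p since u fails not p.
So the root u does not force (not p and p) or (p and not p); the model is a countermodel.

Yes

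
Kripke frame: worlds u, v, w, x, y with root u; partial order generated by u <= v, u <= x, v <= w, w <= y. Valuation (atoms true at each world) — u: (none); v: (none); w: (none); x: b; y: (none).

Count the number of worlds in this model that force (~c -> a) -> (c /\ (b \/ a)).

u: forces it.
v: forces it.
w: forces it.
x: forces it.
y: forces it.
Worlds forcing the formula: {u, v, w, x, y}.

5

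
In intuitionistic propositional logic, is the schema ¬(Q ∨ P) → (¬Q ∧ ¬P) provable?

This is a constructively valid De Morgan direction (negated disjunction to conjunction of negations), which is intuitionistically derivable.
From ¬(Q ∨ P): if Q held then Q ∨ P would, contradiction — so ¬Q; similarly ¬P.

Yes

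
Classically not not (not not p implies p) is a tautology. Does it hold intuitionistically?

Yes

This is the double negation of double-negation elimination, which is intuitionistically derivable.
By Glivenko's theorem the double negation of any classical propositional tautology is intuitionistically provable; not not p implies p is classically a tautology.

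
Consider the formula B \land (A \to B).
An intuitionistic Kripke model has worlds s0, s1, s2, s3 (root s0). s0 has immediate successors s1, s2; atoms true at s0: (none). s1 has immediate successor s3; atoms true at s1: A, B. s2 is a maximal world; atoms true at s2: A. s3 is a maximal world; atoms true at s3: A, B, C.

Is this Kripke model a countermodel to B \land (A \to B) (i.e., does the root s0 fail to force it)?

s0 \nVdash B \land (A \to B) since s0 fails B.
So the root s0 does not force B \land (A \to B); the model is a countermodel.

Yes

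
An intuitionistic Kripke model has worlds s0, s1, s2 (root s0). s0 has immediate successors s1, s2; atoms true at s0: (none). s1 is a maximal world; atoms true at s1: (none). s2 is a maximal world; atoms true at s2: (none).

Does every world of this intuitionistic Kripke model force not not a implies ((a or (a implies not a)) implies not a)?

Yes

s0 forces not not a implies ((a or (a implies not a)) implies not a) vacuously: no world accessible from s0 forces the antecedent not not a.
Since the root s0 forces not not a implies ((a or (a implies not a)) implies not a) and forcing is persistent (monotone upward), every world forces it.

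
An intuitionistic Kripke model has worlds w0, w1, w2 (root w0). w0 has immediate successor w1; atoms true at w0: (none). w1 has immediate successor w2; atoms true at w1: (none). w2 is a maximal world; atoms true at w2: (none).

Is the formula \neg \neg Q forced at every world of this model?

No

Not every world: w0 \nVdash \neg \neg Q.
w0 \nVdash \neg \neg Q since w0 is accessible from w0 and w0 \Vdash \neg Q.
w0 \Vdash \neg Q: no world accessible from w0 forces Q.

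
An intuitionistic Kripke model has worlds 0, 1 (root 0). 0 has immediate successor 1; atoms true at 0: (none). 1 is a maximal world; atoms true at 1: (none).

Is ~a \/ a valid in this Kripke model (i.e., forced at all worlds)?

Yes

0 ||- ~a \/ a via the disjunct ~a.
Since the root 0 forces ~a \/ a and forcing is persistent (monotone upward), every world forces it.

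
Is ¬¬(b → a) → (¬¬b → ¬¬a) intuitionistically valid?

This is the distribution of double negation over implication, which is intuitionistically derivable.
Assume ¬¬(b → a) and ¬¬b; suppose ¬a. Then b → a would give ¬b (by contraposition), contradicting ¬¬b; so ¬(b → a), contradicting ¬¬(b → a). Hence ¬¬a.

Yes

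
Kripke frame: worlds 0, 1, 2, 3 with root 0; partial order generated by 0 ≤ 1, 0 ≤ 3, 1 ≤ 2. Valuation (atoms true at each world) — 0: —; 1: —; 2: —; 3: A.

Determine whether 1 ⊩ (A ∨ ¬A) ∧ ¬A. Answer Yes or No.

1 ⊩ (A ∨ ¬A) ∧ ¬A since 1 forces both conjuncts.

Yes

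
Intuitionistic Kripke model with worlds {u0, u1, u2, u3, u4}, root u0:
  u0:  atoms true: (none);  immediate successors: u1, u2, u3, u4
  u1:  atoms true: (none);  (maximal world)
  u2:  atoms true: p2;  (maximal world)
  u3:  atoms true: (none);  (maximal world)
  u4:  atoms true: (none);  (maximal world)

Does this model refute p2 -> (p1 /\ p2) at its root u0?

u0 ||-/- p2 -> (p1 /\ p2): at the accessible world u2, u2 ||- p2 but u2 ||-/- p1 /\ p2.
u2 ||-/- p1 /\ p2 since u2 fails p1.
So the root u0 does not force p2 -> (p1 /\ p2); the model is a countermodel.

Yes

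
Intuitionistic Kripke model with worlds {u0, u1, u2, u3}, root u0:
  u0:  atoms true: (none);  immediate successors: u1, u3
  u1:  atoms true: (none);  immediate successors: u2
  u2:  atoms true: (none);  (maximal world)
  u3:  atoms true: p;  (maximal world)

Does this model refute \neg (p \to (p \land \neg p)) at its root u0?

u0 \nVdash \neg (p \to (p \land \neg p)) since u1 is accessible from u0 and u1 \Vdash p \to (p \land \neg p).
u1 \Vdash p \to (p \land \neg p) vacuously: no world accessible from u1 forces the antecedent p.
So the root u0 does not force \neg (p \to (p \land \neg p)); the model is a countermodel.

Yes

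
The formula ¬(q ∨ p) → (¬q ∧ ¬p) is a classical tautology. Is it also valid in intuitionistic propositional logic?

Yes

This is a constructively valid De Morgan direction (negated disjunction to conjunction of negations), which is intuitionistically derivable.
From ¬(q ∨ p): if q held then q ∨ p would, contradiction — so ¬q; similarly ¬p.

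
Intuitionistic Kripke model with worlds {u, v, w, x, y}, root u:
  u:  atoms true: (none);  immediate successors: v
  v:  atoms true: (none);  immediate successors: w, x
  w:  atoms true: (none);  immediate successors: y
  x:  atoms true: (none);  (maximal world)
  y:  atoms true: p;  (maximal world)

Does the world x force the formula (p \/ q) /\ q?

x ||-/- (p \/ q) /\ q since x fails p \/ q.

No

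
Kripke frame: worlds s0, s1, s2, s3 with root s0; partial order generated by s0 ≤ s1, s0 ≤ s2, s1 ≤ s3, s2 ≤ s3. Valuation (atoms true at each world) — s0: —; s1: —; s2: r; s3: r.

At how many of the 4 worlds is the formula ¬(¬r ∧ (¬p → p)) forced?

s0: forces it.
s1: forces it.
s2: forces it.
s3: forces it.
Worlds forcing the formula: {s0, s1, s2, s3}.

4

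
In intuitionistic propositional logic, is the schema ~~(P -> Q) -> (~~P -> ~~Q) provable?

This is the distribution of double negation over implication, which is intuitionistically derivable.
Assume ~~(P -> Q) and ~~P; suppose ~Q. Then P -> Q would give ~P (by contraposition), contradicting ~~P; so ~(P -> Q), contradicting ~~(P -> Q). Hence ~~Q.

Yes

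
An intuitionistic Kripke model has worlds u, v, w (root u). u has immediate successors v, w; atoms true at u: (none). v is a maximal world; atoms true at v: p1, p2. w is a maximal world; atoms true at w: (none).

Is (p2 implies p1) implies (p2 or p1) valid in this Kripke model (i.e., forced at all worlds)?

Not every world: u does not force (p2 implies p1) implies (p2 or p1).
u does not force (p2 implies p1) implies (p2 or p1): already at u itself, u forces p2 implies p1 but u does not force p2 or p1.
u does not force p2 or p1: neither disjunct is forced at u.
u lacks atom p2, so u does not force p2.

No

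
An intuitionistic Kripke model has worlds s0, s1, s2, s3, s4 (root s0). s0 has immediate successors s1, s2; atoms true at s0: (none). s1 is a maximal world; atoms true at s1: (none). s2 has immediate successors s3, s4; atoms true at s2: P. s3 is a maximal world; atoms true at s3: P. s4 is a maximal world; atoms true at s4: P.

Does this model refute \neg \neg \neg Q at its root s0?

No

s0 \Vdash \neg \neg \neg Q: no world accessible from s0 forces \neg \neg Q.
So the root s0 forces \neg \neg \neg Q; the model is not a countermodel.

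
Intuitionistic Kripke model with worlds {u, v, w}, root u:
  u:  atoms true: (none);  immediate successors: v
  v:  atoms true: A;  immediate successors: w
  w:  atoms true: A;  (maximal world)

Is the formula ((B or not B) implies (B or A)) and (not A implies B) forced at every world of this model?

Not every world: u does not force ((B or not B) implies (B or A)) and (not A implies B).
u does not force ((B or not B) implies (B or A)) and (not A implies B) since u fails (B or not B) implies (B or A).

No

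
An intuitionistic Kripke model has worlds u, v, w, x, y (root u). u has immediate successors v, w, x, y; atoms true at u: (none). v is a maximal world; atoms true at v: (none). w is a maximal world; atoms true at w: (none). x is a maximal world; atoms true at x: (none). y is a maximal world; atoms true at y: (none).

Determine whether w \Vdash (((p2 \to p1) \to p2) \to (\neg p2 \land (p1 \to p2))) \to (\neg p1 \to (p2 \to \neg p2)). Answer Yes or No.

w \Vdash (((p2 \to p1) \to p2) \to (\neg p2 \land (p1 \to p2))) \to (\neg p1 \to (p2 \to \neg p2)): every world accessible from w that forces ((p2 \to p1) \to p2) \to (\neg p2 \land (p1 \to p2)) (namely w) also forces \neg p1 \to (p2 \to \neg p2).

Yes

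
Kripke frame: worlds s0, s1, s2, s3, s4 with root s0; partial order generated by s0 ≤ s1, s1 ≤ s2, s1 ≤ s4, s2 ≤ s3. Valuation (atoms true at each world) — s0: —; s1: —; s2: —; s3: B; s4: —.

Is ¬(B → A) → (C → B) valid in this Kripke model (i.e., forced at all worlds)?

s0 ⊩ ¬(B → A) → (C → B): every world accessible from s0 that forces ¬(B → A) (namely s2, s3) also forces C → B.
Since the root s0 forces ¬(B → A) → (C → B) and forcing is persistent (monotone upward), every world forces it.

Yes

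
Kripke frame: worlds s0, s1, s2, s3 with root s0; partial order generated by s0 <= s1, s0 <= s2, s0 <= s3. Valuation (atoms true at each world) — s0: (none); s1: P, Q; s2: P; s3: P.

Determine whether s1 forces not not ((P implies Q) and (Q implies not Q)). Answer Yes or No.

No

s1 does not force not not ((P implies Q) and (Q implies not Q)) since s1 is accessible from s1 and s1 forces not ((P implies Q) and (Q implies not Q)).
s1 forces not ((P implies Q) and (Q implies not Q)): no world accessible from s1 forces (P implies Q) and (Q implies not Q).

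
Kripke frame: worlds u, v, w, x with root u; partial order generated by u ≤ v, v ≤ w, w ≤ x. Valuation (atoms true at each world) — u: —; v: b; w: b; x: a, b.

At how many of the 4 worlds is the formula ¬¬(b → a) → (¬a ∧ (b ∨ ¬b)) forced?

0

u: does not force it — u ⊮ ¬¬(b → a) → (¬a ∧ (b ∨ ¬b)): already at u itself, u ⊩ ¬¬(b → a) but u ⊮ ¬a ∧ (b ∨ ¬b).
v: does not force it — v ⊮ ¬¬(b → a) → (¬a ∧ (b ∨ ¬b)): already at v itself, v ⊩ ¬¬(b → a) but v ⊮ ¬a ∧ (b ∨ ¬b).
w: does not force it.
x: does not force it.
Worlds forcing the formula: { }.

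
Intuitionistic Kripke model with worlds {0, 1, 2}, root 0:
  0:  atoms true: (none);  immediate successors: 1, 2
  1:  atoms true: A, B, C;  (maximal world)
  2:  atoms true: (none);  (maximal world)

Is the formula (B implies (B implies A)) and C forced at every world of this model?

No

Not every world: 0 does not force (B implies (B implies A)) and C.
0 does not force (B implies (B implies A)) and C since 0 fails C.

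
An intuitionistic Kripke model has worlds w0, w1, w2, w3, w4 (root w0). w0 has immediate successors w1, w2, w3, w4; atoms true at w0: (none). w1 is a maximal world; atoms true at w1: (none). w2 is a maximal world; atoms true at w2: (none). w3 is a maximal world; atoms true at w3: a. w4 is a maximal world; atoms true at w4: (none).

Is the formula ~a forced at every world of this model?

No

Not every world: w0 ||-/- ~a.
w0 ||-/- ~a since w3 is accessible from w0 and w3 ||- a.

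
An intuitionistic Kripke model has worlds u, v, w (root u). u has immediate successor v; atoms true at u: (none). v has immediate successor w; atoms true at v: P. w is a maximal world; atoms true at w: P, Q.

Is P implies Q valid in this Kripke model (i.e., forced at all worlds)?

No

Not every world: u does not force P implies Q.
u does not force P implies Q: at the accessible world v, v forces P but v does not force Q.
v lacks atom Q, so v does not force Q.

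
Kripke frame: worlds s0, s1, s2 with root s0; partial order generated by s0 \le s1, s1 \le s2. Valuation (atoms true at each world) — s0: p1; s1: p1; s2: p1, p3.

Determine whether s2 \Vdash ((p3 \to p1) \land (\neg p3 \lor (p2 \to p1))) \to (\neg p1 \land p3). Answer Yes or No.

s2 \nVdash ((p3 \to p1) \land (\neg p3 \lor (p2 \to p1))) \to (\neg p1 \land p3): already at s2 itself, s2 \Vdash (p3 \to p1) \land (\neg p3 \lor (p2 \to p1)) but s2 \nVdash \neg p1 \land p3.
s2 \nVdash \neg p1 \land p3 since s2 fails \neg p1.

No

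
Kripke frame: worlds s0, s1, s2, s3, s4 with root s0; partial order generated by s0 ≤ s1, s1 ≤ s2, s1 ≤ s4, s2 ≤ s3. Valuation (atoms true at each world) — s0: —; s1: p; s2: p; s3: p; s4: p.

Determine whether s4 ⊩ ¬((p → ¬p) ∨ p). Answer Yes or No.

No

s4 ⊮ ¬((p → ¬p) ∨ p) since s4 is accessible from s4 and s4 ⊩ (p → ¬p) ∨ p.
s4 ⊩ (p → ¬p) ∨ p via the disjunct p.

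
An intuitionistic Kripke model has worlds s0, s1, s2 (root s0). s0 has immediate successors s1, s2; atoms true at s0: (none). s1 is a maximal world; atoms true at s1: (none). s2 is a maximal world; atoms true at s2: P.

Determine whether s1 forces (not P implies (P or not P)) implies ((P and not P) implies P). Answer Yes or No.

s1 forces (not P implies (P or not P)) implies ((P and not P) implies P): every world accessible from s1 that forces not P implies (P or not P) (namely s1) also forces (P and not P) implies P.

Yes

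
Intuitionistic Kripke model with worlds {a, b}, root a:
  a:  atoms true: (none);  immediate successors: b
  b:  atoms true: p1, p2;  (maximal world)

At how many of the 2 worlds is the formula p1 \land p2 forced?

1

a: does not force it — a \nVdash p1 \land p2 since a fails p1.
b: forces it.
Worlds forcing the formula: {b}.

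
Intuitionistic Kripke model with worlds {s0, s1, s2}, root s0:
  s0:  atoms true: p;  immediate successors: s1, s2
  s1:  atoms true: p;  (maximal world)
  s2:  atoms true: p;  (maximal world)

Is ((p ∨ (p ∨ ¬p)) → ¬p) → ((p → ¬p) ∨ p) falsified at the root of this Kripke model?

No

s0 ⊩ ((p ∨ (p ∨ ¬p)) → ¬p) → ((p → ¬p) ∨ p) vacuously: no world accessible from s0 forces the antecedent (p ∨ (p ∨ ¬p)) → ¬p.
So the root s0 forces ((p ∨ (p ∨ ¬p)) → ¬p) → ((p → ¬p) ∨ p); the model is not a countermodel.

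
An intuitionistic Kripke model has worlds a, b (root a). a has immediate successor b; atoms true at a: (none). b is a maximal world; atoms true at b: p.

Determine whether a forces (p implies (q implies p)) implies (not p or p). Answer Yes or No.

No

a does not force (p implies (q implies p)) implies (not p or p): already at a itself, a forces p implies (q implies p) but a does not force not p or p.
a does not force not p or p: neither disjunct is forced at a.
a does not force not p since b is accessible from a and b forces p.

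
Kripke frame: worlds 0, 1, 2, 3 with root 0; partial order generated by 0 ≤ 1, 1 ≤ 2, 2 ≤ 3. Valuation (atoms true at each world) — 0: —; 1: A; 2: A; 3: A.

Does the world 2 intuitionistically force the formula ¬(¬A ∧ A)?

2 ⊩ ¬(¬A ∧ A): no world accessible from 2 forces ¬A ∧ A.

Yes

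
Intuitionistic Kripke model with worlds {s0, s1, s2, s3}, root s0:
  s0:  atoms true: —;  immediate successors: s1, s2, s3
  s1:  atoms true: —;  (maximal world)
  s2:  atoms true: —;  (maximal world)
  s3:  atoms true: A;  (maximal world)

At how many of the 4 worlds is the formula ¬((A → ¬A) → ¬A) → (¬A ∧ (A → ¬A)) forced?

s0: forces it.
s1: forces it.
s2: forces it.
s3: forces it.
Worlds forcing the formula: {s0, s1, s2, s3}.

4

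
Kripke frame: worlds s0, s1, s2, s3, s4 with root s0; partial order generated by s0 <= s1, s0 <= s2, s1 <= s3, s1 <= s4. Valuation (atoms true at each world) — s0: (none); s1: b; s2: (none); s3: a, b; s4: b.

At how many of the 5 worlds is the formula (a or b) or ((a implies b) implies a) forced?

3

s0: does not force it — s0 does not force (a or b) or ((a implies b) implies a): neither disjunct is forced at s0.
s1: forces it.
s2: does not force it.
s3: forces it.
s4: forces it.
Worlds forcing the formula: {s1, s3, s4}.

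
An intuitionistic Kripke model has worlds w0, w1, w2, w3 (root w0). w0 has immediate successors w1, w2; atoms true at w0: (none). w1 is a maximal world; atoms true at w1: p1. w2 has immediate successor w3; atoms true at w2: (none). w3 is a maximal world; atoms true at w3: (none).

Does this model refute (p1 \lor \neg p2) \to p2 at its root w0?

w0 \nVdash (p1 \lor \neg p2) \to p2: already at w0 itself, w0 \Vdash p1 \lor \neg p2 but w0 \nVdash p2.
w0 lacks atom p2, so w0 \nVdash p2.
So the root w0 does not force (p1 \lor \neg p2) \to p2; the model is a countermodel.

Yes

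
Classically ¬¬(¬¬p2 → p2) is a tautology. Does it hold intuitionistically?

Yes

This is the double negation of double-negation elimination, which is intuitionistically derivable.
By Glivenko's theorem the double negation of any classical propositional tautology is intuitionistically provable; ¬¬p2 → p2 is classically a tautology.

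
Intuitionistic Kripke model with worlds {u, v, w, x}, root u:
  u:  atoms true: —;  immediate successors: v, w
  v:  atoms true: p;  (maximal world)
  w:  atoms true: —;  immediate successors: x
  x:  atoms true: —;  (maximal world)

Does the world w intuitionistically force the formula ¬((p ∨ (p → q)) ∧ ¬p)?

w ⊮ ¬((p ∨ (p → q)) ∧ ¬p) since w is accessible from w and w ⊩ (p ∨ (p → q)) ∧ ¬p.
w ⊩ (p ∨ (p → q)) ∧ ¬p since w forces both conjuncts.

No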